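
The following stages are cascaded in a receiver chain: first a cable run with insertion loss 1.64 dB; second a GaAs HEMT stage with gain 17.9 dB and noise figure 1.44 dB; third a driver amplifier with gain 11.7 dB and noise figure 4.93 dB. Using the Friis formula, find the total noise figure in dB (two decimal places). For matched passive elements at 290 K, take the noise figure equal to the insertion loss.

Convert to linear (a loss of L dB is a gain of −L dB): F_i = 10^(NF_i/10), G_i = 10^(G_i,dB/10)
  Stage 1: F_1 = 10^(1.64/10) = 1.459, G_1 = 10^(−1.64/10) = 0.6855
  Stage 2: F_2 = 10^(1.44/10) = 1.393, G_2 = 10^(17.9/10) = 61.66
  Stage 3: F_3 = 10^(4.93/10) = 3.112, G_3 = 10^(11.7/10) = 14.79
Friis cascade:
  F = 1.459 + (1.393 − 1)/0.6855 + (3.112 − 1)/42.27 = 2.082
NF = 10 log₁₀(2.082) = 3.19 dB

3.19 dB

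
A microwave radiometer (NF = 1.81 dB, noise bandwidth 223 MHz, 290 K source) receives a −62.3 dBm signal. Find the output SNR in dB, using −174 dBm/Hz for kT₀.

26.4 dB

Noise floor: N = −174 + 10 log₁₀(B) + NF
10 log₁₀(2.23×10⁸) = 83.48 dB
N = −174 + 83.48 + 1.81 = −88.71 dBm
SNR = P_sig − N = −62.3 − (−88.71) = 26.41 dB → 26.4 dB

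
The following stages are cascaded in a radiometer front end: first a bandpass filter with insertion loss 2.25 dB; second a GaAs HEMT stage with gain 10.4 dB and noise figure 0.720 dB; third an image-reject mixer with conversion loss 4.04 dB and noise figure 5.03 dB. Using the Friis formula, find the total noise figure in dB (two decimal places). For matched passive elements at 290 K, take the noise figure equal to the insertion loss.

3.65 dB

Convert to linear (a loss of L dB is a gain of −L dB): F_i = 10^(NF_i/10), G_i = 10^(G_i,dB/10)
  Stage 1: F_1 = 10^(2.25/10) = 1.679, G_1 = 10^(−2.25/10) = 0.5957
  Stage 2: F_2 = 10^(0.720/10) = 1.180, G_2 = 10^(10.4/10) = 10.96
  Stage 3: F_3 = 10^(5.03/10) = 3.184, G_3 = 10^(−4.04/10) = 0.3945
Friis cascade:
  F = 1.679 + (1.180 − 1)/0.5957 + (3.184 − 1)/6.531 = 2.316
NF = 10 log₁₀(2.316) = 3.65 dB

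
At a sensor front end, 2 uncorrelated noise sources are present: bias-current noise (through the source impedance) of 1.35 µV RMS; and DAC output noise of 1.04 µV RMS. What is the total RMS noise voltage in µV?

Uncorrelated sources add in power (mean-square): V_tot = √(ΣV_i²)
V_tot = √[(1.35×10⁻⁶)² + (1.04×10⁻⁶)²] = 1.70×10⁻⁶ V = 1.70 µV

1.70 µV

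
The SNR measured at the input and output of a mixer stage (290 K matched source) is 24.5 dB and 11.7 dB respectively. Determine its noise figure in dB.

NF (dB) = SNR_in(dB) − SNR_out(dB) when the source is at T₀
NF = 24.5 − 11.7 = 12.8 dB

12.8 dB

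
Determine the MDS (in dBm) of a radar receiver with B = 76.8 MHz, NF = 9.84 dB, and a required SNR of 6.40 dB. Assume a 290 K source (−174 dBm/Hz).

Sensitivity = −174 + 10 log₁₀(B) + NF + SNR_min
= −174 + 78.85 + 9.84 + 6.40
= −78.91 dBm → −78.9 dBm

−78.9 dBm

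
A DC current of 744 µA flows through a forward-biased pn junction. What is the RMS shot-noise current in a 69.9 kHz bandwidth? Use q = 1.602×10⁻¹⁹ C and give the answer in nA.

I_n = √(2qI·B)
2qI·B = 2 × 1.602×10⁻¹⁹ × 7.44×10⁻⁴ × 6.99×10⁴ = 1.67×10⁻¹⁷ A²
I_n = √(1.67×10⁻¹⁷) = 4.08×10⁻⁹ A = 4.08 nA

4.08 nA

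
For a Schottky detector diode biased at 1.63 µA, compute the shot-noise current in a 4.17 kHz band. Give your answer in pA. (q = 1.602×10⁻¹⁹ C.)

I_n = √(2qI·B)
2qI·B = 2 × 1.602×10⁻¹⁹ × 1.63×10⁻⁶ × 4.17×10³ = 2.18×10⁻²¹ A²
I_n = √(2.18×10⁻²¹) = 4.67×10⁻¹¹ A = 46.7 pA

46.7 pA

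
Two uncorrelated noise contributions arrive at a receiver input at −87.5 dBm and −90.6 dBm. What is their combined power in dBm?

Convert to linear, add, convert back:
P₁ = 1.78×10⁻¹² W, P₂ = 8.71×10⁻¹³ W
P_tot = 2.65×10⁻¹² W → 10 log₁₀(P_tot / 10⁻³) = −85.8 dBm

−85.8 dBm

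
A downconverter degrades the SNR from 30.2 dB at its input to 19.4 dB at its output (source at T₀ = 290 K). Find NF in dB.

NF (dB) = SNR_in(dB) − SNR_out(dB) when the source is at T₀
NF = 30.2 − 19.4 = 10.8 dB

10.8 dB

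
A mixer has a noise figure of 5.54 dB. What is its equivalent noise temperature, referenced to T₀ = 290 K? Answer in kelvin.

748 K

F = 10^(5.54/10) = 3.58096
T_e = (F − 1)·T₀ = (3.58096 − 1) × 290 = 748 K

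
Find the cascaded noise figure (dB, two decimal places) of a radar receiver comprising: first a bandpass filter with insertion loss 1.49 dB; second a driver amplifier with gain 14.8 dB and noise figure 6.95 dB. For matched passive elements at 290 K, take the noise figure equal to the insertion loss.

Convert to linear (a loss of L dB is a gain of −L dB): F_i = 10^(NF_i/10), G_i = 10^(G_i,dB/10)
  Stage 1: F_1 = 10^(1.49/10) = 1.409, G_1 = 10^(−1.49/10) = 0.7096
  Stage 2: F_2 = 10^(6.95/10) = 4.955, G_2 = 10^(14.8/10) = 30.20
Friis cascade:
  F = 1.409 + (4.955 − 1)/0.7096 = 6.982
NF = 10 log₁₀(6.982) = 8.44 dB

8.44 dB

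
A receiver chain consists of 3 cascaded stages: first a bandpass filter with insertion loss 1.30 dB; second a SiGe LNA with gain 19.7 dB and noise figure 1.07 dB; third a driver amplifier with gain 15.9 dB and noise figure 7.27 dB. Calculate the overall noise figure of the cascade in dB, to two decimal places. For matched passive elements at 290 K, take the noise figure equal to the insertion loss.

2.52 dB

Convert to linear (a loss of L dB is a gain of −L dB): F_i = 10^(NF_i/10), G_i = 10^(G_i,dB/10)
  Stage 1: F_1 = 10^(1.30/10) = 1.349, G_1 = 10^(−1.30/10) = 0.7413
  Stage 2: F_2 = 10^(1.07/10) = 1.279, G_2 = 10^(19.7/10) = 93.33
  Stage 3: F_3 = 10^(7.27/10) = 5.333, G_3 = 10^(15.9/10) = 38.90
Friis cascade:
  F = 1.349 + (1.279 − 1)/0.7413 + (5.333 − 1)/69.18 = 1.788
NF = 10 log₁₀(1.788) = 2.52 dB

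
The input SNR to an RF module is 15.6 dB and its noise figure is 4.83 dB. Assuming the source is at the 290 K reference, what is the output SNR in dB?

By definition F = SNR_in/SNR_out, so in dB: SNR_out = SNR_in − NF
SNR_out = 15.6 − 4.83 = 10.77 dB

10.77 dB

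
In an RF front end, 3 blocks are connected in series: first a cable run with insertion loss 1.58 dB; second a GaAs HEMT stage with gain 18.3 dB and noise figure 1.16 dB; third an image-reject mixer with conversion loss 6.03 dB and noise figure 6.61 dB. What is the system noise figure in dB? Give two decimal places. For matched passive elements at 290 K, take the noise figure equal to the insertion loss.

Convert to linear (a loss of L dB is a gain of −L dB): F_i = 10^(NF_i/10), G_i = 10^(G_i,dB/10)
  Stage 1: F_1 = 10^(1.58/10) = 1.439, G_1 = 10^(−1.58/10) = 0.6950
  Stage 2: F_2 = 10^(1.16/10) = 1.306, G_2 = 10^(18.3/10) = 67.61
  Stage 3: F_3 = 10^(6.61/10) = 4.581, G_3 = 10^(−6.03/10) = 0.2495
Friis cascade:
  F = 1.439 + (1.306 − 1)/0.6950 + (4.581 − 1)/46.99 = 1.956
NF = 10 log₁₀(1.956) = 2.91 dB

2.91 dB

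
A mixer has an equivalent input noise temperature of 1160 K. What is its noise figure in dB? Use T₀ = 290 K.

F = 1 + T_e/T₀ = 1 + 1160/290 = 5
NF = 10 log₁₀(5) = 6.99 dB

6.99 dB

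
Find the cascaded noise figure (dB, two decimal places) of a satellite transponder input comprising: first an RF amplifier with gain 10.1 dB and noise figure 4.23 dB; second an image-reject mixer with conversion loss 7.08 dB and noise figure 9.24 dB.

5.28 dB

Convert to linear (a loss of L dB is a gain of −L dB): F_i = 10^(NF_i/10), G_i = 10^(G_i,dB/10)
  Stage 1: F_1 = 10^(4.23/10) = 2.649, G_1 = 10^(10.1/10) = 10.23
  Stage 2: F_2 = 10^(9.24/10) = 8.395, G_2 = 10^(−7.08/10) = 0.1959
Friis cascade:
  F = 2.649 + (8.395 − 1)/10.23 = 3.371
NF = 10 log₁₀(3.371) = 5.28 dB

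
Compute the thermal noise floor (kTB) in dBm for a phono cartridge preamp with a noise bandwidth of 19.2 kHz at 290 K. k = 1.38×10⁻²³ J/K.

P_n = kTB = 1.38×10⁻²³ × 290 × 1.92×10⁴ = 7.68×10⁻¹⁷ W
In dBm: 10 log₁₀(7.68×10⁻¹⁷ / 10⁻³) = −131.1 dBm

−131.1 dBm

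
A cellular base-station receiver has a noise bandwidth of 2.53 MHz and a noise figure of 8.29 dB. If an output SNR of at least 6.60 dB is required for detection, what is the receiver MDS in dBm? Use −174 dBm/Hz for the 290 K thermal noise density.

Sensitivity = −174 + 10 log₁₀(B) + NF + SNR_min
= −174 + 64.03 + 8.29 + 6.60
= −95.08 dBm → −95.1 dBm

−95.1 dBm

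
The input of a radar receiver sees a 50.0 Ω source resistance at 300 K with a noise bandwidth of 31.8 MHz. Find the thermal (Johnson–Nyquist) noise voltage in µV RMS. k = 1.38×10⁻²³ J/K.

V_n = √(4kTRB)
4kTRB = 4 × 1.38×10⁻²³ × 300 × 5.00×10¹ × 3.18×10⁷ = 2.63×10⁻¹¹ V²
V_n = √(2.63×10⁻¹¹) = 5.13×10⁻⁶ V = 5.13 µV

5.13 µV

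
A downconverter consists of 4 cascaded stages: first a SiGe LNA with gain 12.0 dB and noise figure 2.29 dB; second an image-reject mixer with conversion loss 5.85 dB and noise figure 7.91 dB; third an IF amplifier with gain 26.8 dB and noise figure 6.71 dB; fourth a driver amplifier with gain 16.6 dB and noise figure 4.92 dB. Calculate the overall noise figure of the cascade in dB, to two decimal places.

4.65 dB

Convert to linear (a loss of L dB is a gain of −L dB): F_i = 10^(NF_i/10), G_i = 10^(G_i,dB/10)
  Stage 1: F_1 = 10^(2.29/10) = 1.694, G_1 = 10^(12.0/10) = 15.85
  Stage 2: F_2 = 10^(7.91/10) = 6.180, G_2 = 10^(−5.85/10) = 0.2600
  Stage 3: F_3 = 10^(6.71/10) = 4.688, G_3 = 10^(26.8/10) = 478.6
  Stage 4: F_4 = 10^(4.92/10) = 3.105, G_4 = 10^(16.6/10) = 45.71
Friis cascade:
  F = 1.694 + (6.180 − 1)/15.85 + (4.688 − 1)/4.121 + (3.105 − 1)/1972 = 2.917
NF = 10 log₁₀(2.917) = 4.65 dB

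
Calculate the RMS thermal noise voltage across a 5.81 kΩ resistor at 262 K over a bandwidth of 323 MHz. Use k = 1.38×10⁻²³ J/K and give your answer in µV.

V_n = √(4kTRB)
4kTRB = 4 × 1.38×10⁻²³ × 262 × 5.81×10³ × 3.23×10⁸ = 2.71×10⁻⁸ V²
V_n = √(2.71×10⁻⁸) = 1.65×10⁻⁴ V = 165 µV

165 µV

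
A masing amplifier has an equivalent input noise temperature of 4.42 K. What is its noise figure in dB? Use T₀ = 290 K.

F = 1 + T_e/T₀ = 1 + 4.42/290 = 1.01524
NF = 10 log₁₀(1.01524) = 0.066 dB

0.066 dB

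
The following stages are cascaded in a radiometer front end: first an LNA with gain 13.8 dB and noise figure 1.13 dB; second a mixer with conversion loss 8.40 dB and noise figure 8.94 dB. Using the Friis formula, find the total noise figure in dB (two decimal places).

1.99 dB

Convert to linear (a loss of L dB is a gain of −L dB): F_i = 10^(NF_i/10), G_i = 10^(G_i,dB/10)
  Stage 1: F_1 = 10^(1.13/10) = 1.297, G_1 = 10^(13.8/10) = 23.99
  Stage 2: F_2 = 10^(8.94/10) = 7.834, G_2 = 10^(−8.40/10) = 0.1445
Friis cascade:
  F = 1.297 + (7.834 − 1)/23.99 = 1.582
NF = 10 log₁₀(1.582) = 1.99 dB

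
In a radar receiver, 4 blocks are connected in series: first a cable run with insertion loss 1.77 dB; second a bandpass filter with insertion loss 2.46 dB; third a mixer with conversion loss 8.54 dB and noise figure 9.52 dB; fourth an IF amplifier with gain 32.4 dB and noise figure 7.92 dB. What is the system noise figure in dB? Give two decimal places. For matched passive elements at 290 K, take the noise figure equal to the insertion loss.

20.86 dB

Convert to linear (a loss of L dB is a gain of −L dB): F_i = 10^(NF_i/10), G_i = 10^(G_i,dB/10)
  Stage 1: F_1 = 10^(1.77/10) = 1.503, G_1 = 10^(−1.77/10) = 0.6653
  Stage 2: F_2 = 10^(2.46/10) = 1.762, G_2 = 10^(−2.46/10) = 0.5675
  Stage 3: F_3 = 10^(9.52/10) = 8.954, G_3 = 10^(−8.54/10) = 0.1400
  Stage 4: F_4 = 10^(7.92/10) = 6.194, G_4 = 10^(32.4/10) = 1738
Friis cascade:
  F = 1.503 + (1.762 − 1)/0.6653 + (8.954 − 1)/0.3776 + (6.194 − 1)/0.05284 = 122.0
NF = 10 log₁₀(122.0) = 20.86 dB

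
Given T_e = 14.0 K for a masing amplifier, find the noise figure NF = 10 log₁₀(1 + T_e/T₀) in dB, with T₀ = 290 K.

F = 1 + T_e/T₀ = 1 + 14.0/290 = 1.04828
NF = 10 log₁₀(1.04828) = 0.205 dB

0.205 dB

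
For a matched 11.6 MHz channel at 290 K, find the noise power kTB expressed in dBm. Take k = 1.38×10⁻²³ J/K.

−103.3 dBm

P_n = kTB = 1.38×10⁻²³ × 290 × 1.16×10⁷ = 4.64×10⁻¹⁴ W
In dBm: 10 log₁₀(4.64×10⁻¹⁴ / 10⁻³) = −103.3 dBm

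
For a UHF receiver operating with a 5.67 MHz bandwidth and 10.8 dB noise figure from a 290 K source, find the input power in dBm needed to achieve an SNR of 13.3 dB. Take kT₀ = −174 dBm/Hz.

−82.4 dBm

Sensitivity = −174 + 10 log₁₀(B) + NF + SNR_min
= −174 + 67.54 + 10.8 + 13.3
= −82.36 dBm → −82.4 dBm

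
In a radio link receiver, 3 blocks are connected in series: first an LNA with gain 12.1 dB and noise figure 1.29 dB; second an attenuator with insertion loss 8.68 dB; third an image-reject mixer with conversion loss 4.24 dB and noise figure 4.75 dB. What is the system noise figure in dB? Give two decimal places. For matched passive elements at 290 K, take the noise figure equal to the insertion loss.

4.22 dB

Convert to linear (a loss of L dB is a gain of −L dB): F_i = 10^(NF_i/10), G_i = 10^(G_i,dB/10)
  Stage 1: F_1 = 10^(1.29/10) = 1.346, G_1 = 10^(12.1/10) = 16.22
  Stage 2: F_2 = 10^(8.68/10) = 7.379, G_2 = 10^(−8.68/10) = 0.1355
  Stage 3: F_3 = 10^(4.75/10) = 2.985, G_3 = 10^(−4.24/10) = 0.3767
Friis cascade:
  F = 1.346 + (7.379 − 1)/16.22 + (2.985 − 1)/2.198 = 2.643
NF = 10 log₁₀(2.643) = 4.22 dB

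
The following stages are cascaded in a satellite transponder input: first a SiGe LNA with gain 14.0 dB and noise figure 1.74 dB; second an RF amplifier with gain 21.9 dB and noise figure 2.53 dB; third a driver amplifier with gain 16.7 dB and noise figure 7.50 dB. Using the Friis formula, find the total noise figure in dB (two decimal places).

1.83 dB

Convert to linear (a loss of L dB is a gain of −L dB): F_i = 10^(NF_i/10), G_i = 10^(G_i,dB/10)
  Stage 1: F_1 = 10^(1.74/10) = 1.493, G_1 = 10^(14.0/10) = 25.12
  Stage 2: F_2 = 10^(2.53/10) = 1.791, G_2 = 10^(21.9/10) = 154.9
  Stage 3: F_3 = 10^(7.50/10) = 5.623, G_3 = 10^(16.7/10) = 46.77
Friis cascade:
  F = 1.493 + (1.791 − 1)/25.12 + (5.623 − 1)/3890 = 1.525
NF = 10 log₁₀(1.525) = 1.83 dB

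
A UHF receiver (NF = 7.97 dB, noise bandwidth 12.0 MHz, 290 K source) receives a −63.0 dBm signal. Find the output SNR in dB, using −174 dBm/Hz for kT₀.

Noise floor: N = −174 + 10 log₁₀(B) + NF
10 log₁₀(1.20×10⁷) = 70.79 dB
N = −174 + 70.79 + 7.97 = −95.24 dBm
SNR = P_sig − N = −63.0 − (−95.24) = 32.24 dB → 32.2 dB

32.2 dB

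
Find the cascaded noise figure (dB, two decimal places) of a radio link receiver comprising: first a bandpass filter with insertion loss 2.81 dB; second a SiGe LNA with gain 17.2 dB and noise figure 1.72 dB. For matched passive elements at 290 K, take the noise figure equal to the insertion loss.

4.53 dB

Convert to linear (a loss of L dB is a gain of −L dB): F_i = 10^(NF_i/10), G_i = 10^(G_i,dB/10)
  Stage 1: F_1 = 10^(2.81/10) = 1.910, G_1 = 10^(−2.81/10) = 0.5236
  Stage 2: F_2 = 10^(1.72/10) = 1.486, G_2 = 10^(17.2/10) = 52.48
Friis cascade:
  F = 1.910 + (1.486 − 1)/0.5236 = 2.838
NF = 10 log₁₀(2.838) = 4.53 dB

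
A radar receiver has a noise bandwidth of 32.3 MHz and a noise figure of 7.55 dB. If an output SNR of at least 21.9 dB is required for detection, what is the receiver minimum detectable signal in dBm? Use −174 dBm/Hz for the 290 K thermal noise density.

Sensitivity = −174 + 10 log₁₀(B) + NF + SNR_min
= −174 + 75.09 + 7.55 + 21.9
= −69.46 dBm → −69.5 dBm

−69.5 dBm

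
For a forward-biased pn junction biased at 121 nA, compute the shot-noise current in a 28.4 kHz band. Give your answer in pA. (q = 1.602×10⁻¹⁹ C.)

I_n = √(2qI·B)
2qI·B = 2 × 1.602×10⁻¹⁹ × 1.21×10⁻⁷ × 2.84×10⁴ = 1.10×10⁻²¹ A²
I_n = √(1.10×10⁻²¹) = 3.32×10⁻¹¹ A = 33.2 pA

33.2 pA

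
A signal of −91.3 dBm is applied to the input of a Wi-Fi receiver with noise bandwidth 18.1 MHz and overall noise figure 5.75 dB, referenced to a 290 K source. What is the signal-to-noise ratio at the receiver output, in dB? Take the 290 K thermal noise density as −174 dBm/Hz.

4.4 dB

Noise floor: N = −174 + 10 log₁₀(B) + NF
10 log₁₀(1.81×10⁷) = 72.58 dB
N = −174 + 72.58 + 5.75 = −95.67 dBm
SNR = P_sig − N = −91.3 − (−95.67) = 4.37 dB → 4.4 dB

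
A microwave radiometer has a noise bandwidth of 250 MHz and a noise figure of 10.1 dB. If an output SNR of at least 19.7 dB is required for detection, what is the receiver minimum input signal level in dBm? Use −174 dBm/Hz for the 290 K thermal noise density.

Sensitivity = −174 + 10 log₁₀(B) + NF + SNR_min
= −174 + 83.98 + 10.1 + 19.7
= −60.22 dBm → −60.2 dBm

−60.2 dBm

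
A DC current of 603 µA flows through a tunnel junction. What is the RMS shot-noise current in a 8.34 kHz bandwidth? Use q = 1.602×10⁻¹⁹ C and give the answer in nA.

1.27 nA

I_n = √(2qI·B)
2qI·B = 2 × 1.602×10⁻¹⁹ × 6.03×10⁻⁴ × 8.34×10³ = 1.61×10⁻¹⁸ A²
I_n = √(1.61×10⁻¹⁸) = 1.27×10⁻⁹ A = 1.27 nA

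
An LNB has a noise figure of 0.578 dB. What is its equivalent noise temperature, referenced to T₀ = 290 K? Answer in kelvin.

F = 10^(0.578/10) = 1.14235
T_e = (F − 1)·T₀ = (1.14235 − 1) × 290 = 41.3 K

41.3 K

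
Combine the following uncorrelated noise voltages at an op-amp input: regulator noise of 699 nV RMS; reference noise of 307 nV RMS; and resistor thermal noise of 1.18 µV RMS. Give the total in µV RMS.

Uncorrelated sources add in power (mean-square): V_tot = √(ΣV_i²)
V_tot = √[(6.99×10⁻⁷)² + (3.07×10⁻⁷)² + (1.18×10⁻⁶)²] = 1.41×10⁻⁶ V = 1.41 µV

1.41 µV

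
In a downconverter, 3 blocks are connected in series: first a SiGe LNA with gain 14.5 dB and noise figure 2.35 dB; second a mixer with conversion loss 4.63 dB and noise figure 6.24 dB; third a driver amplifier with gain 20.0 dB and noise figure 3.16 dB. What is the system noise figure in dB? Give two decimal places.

Convert to linear (a loss of L dB is a gain of −L dB): F_i = 10^(NF_i/10), G_i = 10^(G_i,dB/10)
  Stage 1: F_1 = 10^(2.35/10) = 1.718, G_1 = 10^(14.5/10) = 28.18
  Stage 2: F_2 = 10^(6.24/10) = 4.207, G_2 = 10^(−4.63/10) = 0.3443
  Stage 3: F_3 = 10^(3.16/10) = 2.070, G_3 = 10^(20.0/10) = 100.0
Friis cascade:
  F = 1.718 + (4.207 − 1)/28.18 + (2.070 − 1)/9.705 = 1.942
NF = 10 log₁₀(1.942) = 2.88 dB

2.88 dB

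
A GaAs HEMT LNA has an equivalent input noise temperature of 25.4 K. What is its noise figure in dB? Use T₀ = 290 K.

F = 1 + T_e/T₀ = 1 + 25.4/290 = 1.08759
NF = 10 log₁₀(1.08759) = 0.365 dB

0.365 dB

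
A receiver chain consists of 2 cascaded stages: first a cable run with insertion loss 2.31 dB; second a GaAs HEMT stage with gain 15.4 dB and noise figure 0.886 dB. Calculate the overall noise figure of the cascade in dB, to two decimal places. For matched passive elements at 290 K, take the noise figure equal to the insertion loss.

3.20 dB

Convert to linear (a loss of L dB is a gain of −L dB): F_i = 10^(NF_i/10), G_i = 10^(G_i,dB/10)
  Stage 1: F_1 = 10^(2.31/10) = 1.702, G_1 = 10^(−2.31/10) = 0.5875
  Stage 2: F_2 = 10^(0.886/10) = 1.226, G_2 = 10^(15.4/10) = 34.67
Friis cascade:
  F = 1.702 + (1.226 − 1)/0.5875 = 2.087
NF = 10 log₁₀(2.087) = 3.20 dB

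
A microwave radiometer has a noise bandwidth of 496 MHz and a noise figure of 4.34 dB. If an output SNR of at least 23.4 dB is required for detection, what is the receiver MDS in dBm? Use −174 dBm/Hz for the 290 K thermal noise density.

−59.3 dBm

Sensitivity = −174 + 10 log₁₀(B) + NF + SNR_min
= −174 + 86.95 + 4.34 + 23.4
= −59.31 dBm → −59.3 dBm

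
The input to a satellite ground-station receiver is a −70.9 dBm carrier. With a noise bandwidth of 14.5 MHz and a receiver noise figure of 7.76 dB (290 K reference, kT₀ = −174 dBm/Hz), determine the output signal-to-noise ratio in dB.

Noise floor: N = −174 + 10 log₁₀(B) + NF
10 log₁₀(1.45×10⁷) = 71.61 dB
N = −174 + 71.61 + 7.76 = −94.63 dBm
SNR = P_sig − N = −70.9 − (−94.63) = 23.73 dB → 23.7 dB

23.7 dB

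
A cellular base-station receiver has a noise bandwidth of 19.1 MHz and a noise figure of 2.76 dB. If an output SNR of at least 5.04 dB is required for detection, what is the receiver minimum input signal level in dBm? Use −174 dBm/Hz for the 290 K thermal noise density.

−93.4 dBm

Sensitivity = −174 + 10 log₁₀(B) + NF + SNR_min
= −174 + 72.81 + 2.76 + 5.04
= −93.39 dBm → −93.4 dBm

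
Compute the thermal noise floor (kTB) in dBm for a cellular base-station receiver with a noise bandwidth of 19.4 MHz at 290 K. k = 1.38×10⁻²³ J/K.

−101.1 dBm

P_n = kTB = 1.38×10⁻²³ × 290 × 1.94×10⁷ = 7.76×10⁻¹⁴ W
In dBm: 10 log₁₀(7.76×10⁻¹⁴ / 10⁻³) = −101.1 dBm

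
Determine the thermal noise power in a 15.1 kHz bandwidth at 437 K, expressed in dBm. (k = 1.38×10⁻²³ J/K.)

P_n = kTB = 1.38×10⁻²³ × 437 × 1.51×10⁴ = 9.11×10⁻¹⁷ W
In dBm: 10 log₁₀(9.11×10⁻¹⁷ / 10⁻³) = −130.4 dBm

−130.4 dBm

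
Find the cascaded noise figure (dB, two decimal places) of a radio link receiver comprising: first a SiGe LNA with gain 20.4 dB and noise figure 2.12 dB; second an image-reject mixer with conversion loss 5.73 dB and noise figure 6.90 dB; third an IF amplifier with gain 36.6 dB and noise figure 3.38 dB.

Convert to linear (a loss of L dB is a gain of −L dB): F_i = 10^(NF_i/10), G_i = 10^(G_i,dB/10)
  Stage 1: F_1 = 10^(2.12/10) = 1.629, G_1 = 10^(20.4/10) = 109.6
  Stage 2: F_2 = 10^(6.90/10) = 4.898, G_2 = 10^(−5.73/10) = 0.2673
  Stage 3: F_3 = 10^(3.38/10) = 2.178, G_3 = 10^(36.6/10) = 4571
Friis cascade:
  F = 1.629 + (4.898 − 1)/109.6 + (2.178 − 1)/29.31 = 1.705
NF = 10 log₁₀(1.705) = 2.32 dB

2.32 dB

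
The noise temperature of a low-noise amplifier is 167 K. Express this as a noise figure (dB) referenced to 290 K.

F = 1 + T_e/T₀ = 1 + 167/290 = 1.57586
NF = 10 log₁₀(1.57586) = 1.98 dB

1.98 dB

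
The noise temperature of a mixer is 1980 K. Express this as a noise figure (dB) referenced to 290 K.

F = 1 + T_e/T₀ = 1 + 1980/290 = 7.82759
NF = 10 log₁₀(7.82759) = 8.94 dB

8.94 dB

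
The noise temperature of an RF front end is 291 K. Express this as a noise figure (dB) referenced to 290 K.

3.02 dB

F = 1 + T_e/T₀ = 1 + 291/290 = 2.00345
NF = 10 log₁₀(2.00345) = 3.02 dB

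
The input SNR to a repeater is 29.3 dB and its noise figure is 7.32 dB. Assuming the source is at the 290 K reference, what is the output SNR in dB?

By definition F = SNR_in/SNR_out, so in dB: SNR_out = SNR_in − NF
SNR_out = 29.3 − 7.32 = 21.98 dB

21.98 dB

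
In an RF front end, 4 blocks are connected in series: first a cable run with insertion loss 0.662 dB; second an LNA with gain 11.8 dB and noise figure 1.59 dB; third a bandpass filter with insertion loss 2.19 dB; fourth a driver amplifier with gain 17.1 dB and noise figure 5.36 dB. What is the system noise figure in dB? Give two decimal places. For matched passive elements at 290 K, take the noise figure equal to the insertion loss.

3.10 dB

Convert to linear (a loss of L dB is a gain of −L dB): F_i = 10^(NF_i/10), G_i = 10^(G_i,dB/10)
  Stage 1: F_1 = 10^(0.662/10) = 1.165, G_1 = 10^(−0.662/10) = 0.8586
  Stage 2: F_2 = 10^(1.59/10) = 1.442, G_2 = 10^(11.8/10) = 15.14
  Stage 3: F_3 = 10^(2.19/10) = 1.656, G_3 = 10^(−2.19/10) = 0.6039
  Stage 4: F_4 = 10^(5.36/10) = 3.436, G_4 = 10^(17.1/10) = 51.29
Friis cascade:
  F = 1.165 + (1.442 − 1)/0.8586 + (1.656 − 1)/13.00 + (3.436 − 1)/7.849 = 2.040
NF = 10 log₁₀(2.040) = 3.10 dB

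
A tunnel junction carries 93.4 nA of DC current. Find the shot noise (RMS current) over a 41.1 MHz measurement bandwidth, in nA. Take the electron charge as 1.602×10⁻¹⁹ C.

1.11 nA

I_n = √(2qI·B)
2qI·B = 2 × 1.602×10⁻¹⁹ × 9.34×10⁻⁸ × 4.11×10⁷ = 1.23×10⁻¹⁸ A²
I_n = √(1.23×10⁻¹⁸) = 1.11×10⁻⁹ A = 1.11 nA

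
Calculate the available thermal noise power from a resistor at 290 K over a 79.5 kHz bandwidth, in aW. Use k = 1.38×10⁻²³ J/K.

P_n = kTB = 1.38×10⁻²³ × 290 × 7.95×10⁴ = 3.18×10⁻¹⁶ W = 318 aW

318 aW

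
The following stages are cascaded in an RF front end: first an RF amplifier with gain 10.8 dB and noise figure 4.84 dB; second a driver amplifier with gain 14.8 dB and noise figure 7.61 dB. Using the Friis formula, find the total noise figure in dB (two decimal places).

Convert to linear (a loss of L dB is a gain of −L dB): F_i = 10^(NF_i/10), G_i = 10^(G_i,dB/10)
  Stage 1: F_1 = 10^(4.84/10) = 3.048, G_1 = 10^(10.8/10) = 12.02
  Stage 2: F_2 = 10^(7.61/10) = 5.768, G_2 = 10^(14.8/10) = 30.20
Friis cascade:
  F = 3.048 + (5.768 − 1)/12.02 = 3.444
NF = 10 log₁₀(3.444) = 5.37 dB

5.37 dB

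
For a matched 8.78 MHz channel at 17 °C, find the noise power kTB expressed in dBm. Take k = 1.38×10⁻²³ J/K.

−104.5 dBm

T = 17 °C + 273.15 = 290.15 K
P_n = kTB = 1.38×10⁻²³ × 290.15 × 8.78×10⁶ = 3.52×10⁻¹⁴ W
In dBm: 10 log₁₀(3.52×10⁻¹⁴ / 10⁻³) = −104.5 dBm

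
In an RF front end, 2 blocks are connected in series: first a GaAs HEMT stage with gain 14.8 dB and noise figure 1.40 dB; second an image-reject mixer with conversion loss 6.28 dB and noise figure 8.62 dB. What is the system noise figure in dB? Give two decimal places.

2.01 dB

Convert to linear (a loss of L dB is a gain of −L dB): F_i = 10^(NF_i/10), G_i = 10^(G_i,dB/10)
  Stage 1: F_1 = 10^(1.40/10) = 1.380, G_1 = 10^(14.8/10) = 30.20
  Stage 2: F_2 = 10^(8.62/10) = 7.278, G_2 = 10^(−6.28/10) = 0.2355
Friis cascade:
  F = 1.380 + (7.278 − 1)/30.20 = 1.588
NF = 10 log₁₀(1.588) = 2.01 dB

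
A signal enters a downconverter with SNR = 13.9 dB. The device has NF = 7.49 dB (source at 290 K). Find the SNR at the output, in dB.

By definition F = SNR_in/SNR_out, so in dB: SNR_out = SNR_in − NF
SNR_out = 13.9 − 7.49 = 6.41 dB

6.41 dB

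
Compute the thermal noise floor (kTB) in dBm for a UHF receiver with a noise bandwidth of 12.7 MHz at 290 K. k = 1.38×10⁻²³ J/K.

P_n = kTB = 1.38×10⁻²³ × 290 × 1.27×10⁷ = 5.08×10⁻¹⁴ W
In dBm: 10 log₁₀(5.08×10⁻¹⁴ / 10⁻³) = −102.9 dBm

−102.9 dBm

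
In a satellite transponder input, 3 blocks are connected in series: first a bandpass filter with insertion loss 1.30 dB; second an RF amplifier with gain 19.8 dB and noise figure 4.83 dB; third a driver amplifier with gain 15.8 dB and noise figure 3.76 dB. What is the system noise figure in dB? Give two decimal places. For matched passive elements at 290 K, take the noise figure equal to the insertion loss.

Convert to linear (a loss of L dB is a gain of −L dB): F_i = 10^(NF_i/10), G_i = 10^(G_i,dB/10)
  Stage 1: F_1 = 10^(1.30/10) = 1.349, G_1 = 10^(−1.30/10) = 0.7413
  Stage 2: F_2 = 10^(4.83/10) = 3.041, G_2 = 10^(19.8/10) = 95.50
  Stage 3: F_3 = 10^(3.76/10) = 2.377, G_3 = 10^(15.8/10) = 38.02
Friis cascade:
  F = 1.349 + (3.041 − 1)/0.7413 + (2.377 − 1)/70.79 = 4.121
NF = 10 log₁₀(4.121) = 6.15 dB

6.15 dB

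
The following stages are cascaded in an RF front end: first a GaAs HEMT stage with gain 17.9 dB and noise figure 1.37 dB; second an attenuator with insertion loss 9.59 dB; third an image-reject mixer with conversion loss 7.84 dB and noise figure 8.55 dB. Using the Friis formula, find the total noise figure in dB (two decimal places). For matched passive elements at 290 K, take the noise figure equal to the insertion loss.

Convert to linear (a loss of L dB is a gain of −L dB): F_i = 10^(NF_i/10), G_i = 10^(G_i,dB/10)
  Stage 1: F_1 = 10^(1.37/10) = 1.371, G_1 = 10^(17.9/10) = 61.66
  Stage 2: F_2 = 10^(9.59/10) = 9.099, G_2 = 10^(−9.59/10) = 0.1099
  Stage 3: F_3 = 10^(8.55/10) = 7.161, G_3 = 10^(−7.84/10) = 0.1644
Friis cascade:
  F = 1.371 + (9.099 − 1)/61.66 + (7.161 − 1)/6.776 = 2.411
NF = 10 log₁₀(2.411) = 3.82 dB

3.82 dB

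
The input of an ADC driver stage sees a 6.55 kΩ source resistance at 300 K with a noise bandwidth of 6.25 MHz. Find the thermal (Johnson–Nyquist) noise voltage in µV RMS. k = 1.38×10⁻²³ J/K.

26.0 µV

V_n = √(4kTRB)
4kTRB = 4 × 1.38×10⁻²³ × 300 × 6.55×10³ × 6.25×10⁶ = 6.78×10⁻¹⁰ V²
V_n = √(6.78×10⁻¹⁰) = 2.60×10⁻⁵ V = 26.0 µV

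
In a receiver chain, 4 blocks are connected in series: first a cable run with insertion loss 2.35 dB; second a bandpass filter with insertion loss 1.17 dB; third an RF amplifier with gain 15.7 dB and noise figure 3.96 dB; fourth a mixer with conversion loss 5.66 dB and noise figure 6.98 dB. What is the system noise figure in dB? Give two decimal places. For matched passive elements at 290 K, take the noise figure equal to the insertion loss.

Convert to linear (a loss of L dB is a gain of −L dB): F_i = 10^(NF_i/10), G_i = 10^(G_i,dB/10)
  Stage 1: F_1 = 10^(2.35/10) = 1.718, G_1 = 10^(−2.35/10) = 0.5821
  Stage 2: F_2 = 10^(1.17/10) = 1.309, G_2 = 10^(−1.17/10) = 0.7638
  Stage 3: F_3 = 10^(3.96/10) = 2.489, G_3 = 10^(15.7/10) = 37.15
  Stage 4: F_4 = 10^(6.98/10) = 4.989, G_4 = 10^(−5.66/10) = 0.2716
Friis cascade:
  F = 1.718 + (1.309 − 1)/0.5821 + (2.489 − 1)/0.4446 + (4.989 − 1)/16.52 = 5.839
NF = 10 log₁₀(5.839) = 7.66 dB

7.66 dB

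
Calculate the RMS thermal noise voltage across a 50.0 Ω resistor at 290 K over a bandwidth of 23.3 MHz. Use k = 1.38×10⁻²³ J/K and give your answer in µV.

V_n = √(4kTRB)
4kTRB = 4 × 1.38×10⁻²³ × 290 × 5.00×10¹ × 2.33×10⁷ = 1.86×10⁻¹¹ V²
V_n = √(1.86×10⁻¹¹) = 4.32×10⁻⁶ V = 4.32 µV

4.32 µV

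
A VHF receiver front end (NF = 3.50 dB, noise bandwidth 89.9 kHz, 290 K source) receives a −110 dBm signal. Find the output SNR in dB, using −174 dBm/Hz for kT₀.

11.0 dB

Noise floor: N = −174 + 10 log₁₀(B) + NF
10 log₁₀(8.99×10⁴) = 49.54 dB
N = −174 + 49.54 + 3.50 = −120.96 dBm
SNR = P_sig − N = −110 − (−120.96) = 10.96 dB → 11.0 dB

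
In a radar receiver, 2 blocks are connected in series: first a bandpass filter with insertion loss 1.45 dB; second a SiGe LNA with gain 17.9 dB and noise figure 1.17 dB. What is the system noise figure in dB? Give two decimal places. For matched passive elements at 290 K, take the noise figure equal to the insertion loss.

Convert to linear (a loss of L dB is a gain of −L dB): F_i = 10^(NF_i/10), G_i = 10^(G_i,dB/10)
  Stage 1: F_1 = 10^(1.45/10) = 1.396, G_1 = 10^(−1.45/10) = 0.7161
  Stage 2: F_2 = 10^(1.17/10) = 1.309, G_2 = 10^(17.9/10) = 61.66
Friis cascade:
  F = 1.396 + (1.309 − 1)/0.7161 = 1.828
NF = 10 log₁₀(1.828) = 2.62 dB

2.62 dB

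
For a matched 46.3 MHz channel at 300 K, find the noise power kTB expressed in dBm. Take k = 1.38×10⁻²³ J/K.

P_n = kTB = 1.38×10⁻²³ × 300 × 4.63×10⁷ = 1.92×10⁻¹³ W
In dBm: 10 log₁₀(1.92×10⁻¹³ / 10⁻³) = −97.2 dBm

−97.2 dBm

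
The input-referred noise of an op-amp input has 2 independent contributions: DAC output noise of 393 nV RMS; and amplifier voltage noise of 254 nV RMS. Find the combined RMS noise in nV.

468 nV

Uncorrelated sources add in power (mean-square): V_tot = √(ΣV_i²)
V_tot = √[(3.93×10⁻⁷)² + (2.54×10⁻⁷)²] = 4.68×10⁻⁷ V = 468 nV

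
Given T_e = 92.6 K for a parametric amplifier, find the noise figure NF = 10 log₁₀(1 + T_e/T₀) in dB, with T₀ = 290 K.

F = 1 + T_e/T₀ = 1 + 92.6/290 = 1.31931
NF = 10 log₁₀(1.31931) = 1.20 dB

1.20 dB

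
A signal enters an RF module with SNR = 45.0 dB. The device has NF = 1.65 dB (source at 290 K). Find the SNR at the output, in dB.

By definition F = SNR_in/SNR_out, so in dB: SNR_out = SNR_in − NF
SNR_out = 45.0 − 1.65 = 43.35 dB

43.35 dB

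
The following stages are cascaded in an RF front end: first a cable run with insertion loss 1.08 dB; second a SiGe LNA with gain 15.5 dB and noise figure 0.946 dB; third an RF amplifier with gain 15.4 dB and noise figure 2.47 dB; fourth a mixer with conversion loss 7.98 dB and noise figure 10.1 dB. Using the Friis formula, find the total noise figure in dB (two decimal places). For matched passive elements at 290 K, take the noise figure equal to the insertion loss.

2.13 dB

Convert to linear (a loss of L dB is a gain of −L dB): F_i = 10^(NF_i/10), G_i = 10^(G_i,dB/10)
  Stage 1: F_1 = 10^(1.08/10) = 1.282, G_1 = 10^(−1.08/10) = 0.7798
  Stage 2: F_2 = 10^(0.946/10) = 1.243, G_2 = 10^(15.5/10) = 35.48
  Stage 3: F_3 = 10^(2.47/10) = 1.766, G_3 = 10^(15.4/10) = 34.67
  Stage 4: F_4 = 10^(10.1/10) = 10.23, G_4 = 10^(−7.98/10) = 0.1592
Friis cascade:
  F = 1.282 + (1.243 − 1)/0.7798 + (1.766 − 1)/27.67 + (10.23 − 1)/959.4 = 1.632
NF = 10 log₁₀(1.632) = 2.13 dB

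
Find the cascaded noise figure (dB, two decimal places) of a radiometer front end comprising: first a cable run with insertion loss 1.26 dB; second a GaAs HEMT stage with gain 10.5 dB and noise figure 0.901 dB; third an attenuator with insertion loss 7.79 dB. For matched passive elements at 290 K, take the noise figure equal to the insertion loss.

3.51 dB

Convert to linear (a loss of L dB is a gain of −L dB): F_i = 10^(NF_i/10), G_i = 10^(G_i,dB/10)
  Stage 1: F_1 = 10^(1.26/10) = 1.337, G_1 = 10^(−1.26/10) = 0.7482
  Stage 2: F_2 = 10^(0.901/10) = 1.231, G_2 = 10^(10.5/10) = 11.22
  Stage 3: F_3 = 10^(7.79/10) = 6.012, G_3 = 10^(−7.79/10) = 0.1663
Friis cascade:
  F = 1.337 + (1.231 − 1)/0.7482 + (6.012 − 1)/8.395 = 2.242
NF = 10 log₁₀(2.242) = 3.51 dB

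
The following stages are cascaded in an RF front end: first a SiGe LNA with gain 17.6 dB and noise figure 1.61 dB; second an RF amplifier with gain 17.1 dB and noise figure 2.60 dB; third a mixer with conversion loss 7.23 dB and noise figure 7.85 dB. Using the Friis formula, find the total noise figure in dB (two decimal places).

Convert to linear (a loss of L dB is a gain of −L dB): F_i = 10^(NF_i/10), G_i = 10^(G_i,dB/10)
  Stage 1: F_1 = 10^(1.61/10) = 1.449, G_1 = 10^(17.6/10) = 57.54
  Stage 2: F_2 = 10^(2.60/10) = 1.820, G_2 = 10^(17.1/10) = 51.29
  Stage 3: F_3 = 10^(7.85/10) = 6.095, G_3 = 10^(−7.23/10) = 0.1892
Friis cascade:
  F = 1.449 + (1.820 − 1)/57.54 + (6.095 − 1)/2951 = 1.465
NF = 10 log₁₀(1.465) = 1.66 dB

1.66 dB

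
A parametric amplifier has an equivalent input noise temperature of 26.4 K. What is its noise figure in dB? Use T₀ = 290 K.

F = 1 + T_e/T₀ = 1 + 26.4/290 = 1.09103
NF = 10 log₁₀(1.09103) = 0.378 dB

0.378 dB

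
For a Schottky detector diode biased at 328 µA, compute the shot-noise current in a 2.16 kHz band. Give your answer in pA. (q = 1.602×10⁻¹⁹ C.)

I_n = √(2qI·B)
2qI·B = 2 × 1.602×10⁻¹⁹ × 3.28×10⁻⁴ × 2.16×10³ = 2.27×10⁻¹⁹ A²
I_n = √(2.27×10⁻¹⁹) = 4.76×10⁻¹⁰ A = 476 pA

476 pA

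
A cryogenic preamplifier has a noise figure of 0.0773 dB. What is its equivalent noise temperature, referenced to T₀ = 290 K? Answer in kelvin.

5.21 K

F = 10^(0.0773/10) = 1.01796
T_e = (F − 1)·T₀ = (1.01796 − 1) × 290 = 5.21 K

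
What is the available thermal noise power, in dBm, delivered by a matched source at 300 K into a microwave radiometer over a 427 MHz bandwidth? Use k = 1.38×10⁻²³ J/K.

P_n = kTB = 1.38×10⁻²³ × 300 × 4.27×10⁸ = 1.77×10⁻¹² W
In dBm: 10 log₁₀(1.77×10⁻¹² / 10⁻³) = −87.5 dBm

−87.5 dBm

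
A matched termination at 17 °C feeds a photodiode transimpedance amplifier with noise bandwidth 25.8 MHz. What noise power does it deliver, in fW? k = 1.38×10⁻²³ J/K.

T = 17 °C + 273.15 = 290.15 K
P_n = kTB = 1.38×10⁻²³ × 290.15 × 2.58×10⁷ = 1.03×10⁻¹³ W = 103 fW

103 fW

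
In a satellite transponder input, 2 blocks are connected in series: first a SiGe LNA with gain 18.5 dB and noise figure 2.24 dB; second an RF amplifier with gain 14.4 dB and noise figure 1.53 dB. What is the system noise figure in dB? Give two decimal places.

2.26 dB

Convert to linear (a loss of L dB is a gain of −L dB): F_i = 10^(NF_i/10), G_i = 10^(G_i,dB/10)
  Stage 1: F_1 = 10^(2.24/10) = 1.675, G_1 = 10^(18.5/10) = 70.79
  Stage 2: F_2 = 10^(1.53/10) = 1.422, G_2 = 10^(14.4/10) = 27.54
Friis cascade:
  F = 1.675 + (1.422 − 1)/70.79 = 1.681
NF = 10 log₁₀(1.681) = 2.26 dB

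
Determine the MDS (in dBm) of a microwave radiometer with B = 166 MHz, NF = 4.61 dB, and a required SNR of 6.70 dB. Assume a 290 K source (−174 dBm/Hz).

−80.5 dBm

Sensitivity = −174 + 10 log₁₀(B) + NF + SNR_min
= −174 + 82.2 + 4.61 + 6.70
= −80.49 dBm → −80.5 dBm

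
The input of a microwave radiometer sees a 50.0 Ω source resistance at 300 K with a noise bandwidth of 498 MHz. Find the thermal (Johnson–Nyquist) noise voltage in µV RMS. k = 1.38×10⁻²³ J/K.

20.3 µV

V_n = √(4kTRB)
4kTRB = 4 × 1.38×10⁻²³ × 300 × 5.00×10¹ × 4.98×10⁸ = 4.12×10⁻¹⁰ V²
V_n = √(4.12×10⁻¹⁰) = 2.03×10⁻⁵ V = 20.3 µV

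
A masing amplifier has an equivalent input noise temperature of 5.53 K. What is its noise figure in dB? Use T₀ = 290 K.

0.082 dB

F = 1 + T_e/T₀ = 1 + 5.53/290 = 1.01907
NF = 10 log₁₀(1.01907) = 0.082 dB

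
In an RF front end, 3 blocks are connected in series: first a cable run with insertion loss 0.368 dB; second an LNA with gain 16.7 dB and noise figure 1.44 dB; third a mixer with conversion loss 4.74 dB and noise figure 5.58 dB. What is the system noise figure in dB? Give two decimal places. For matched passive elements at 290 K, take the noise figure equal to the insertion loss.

1.98 dB

Convert to linear (a loss of L dB is a gain of −L dB): F_i = 10^(NF_i/10), G_i = 10^(G_i,dB/10)
  Stage 1: F_1 = 10^(0.368/10) = 1.088, G_1 = 10^(−0.368/10) = 0.9188
  Stage 2: F_2 = 10^(1.44/10) = 1.393, G_2 = 10^(16.7/10) = 46.77
  Stage 3: F_3 = 10^(5.58/10) = 3.614, G_3 = 10^(−4.74/10) = 0.3357
Friis cascade:
  F = 1.088 + (1.393 − 1)/0.9188 + (3.614 − 1)/42.97 = 1.577
NF = 10 log₁₀(1.577) = 1.98 dB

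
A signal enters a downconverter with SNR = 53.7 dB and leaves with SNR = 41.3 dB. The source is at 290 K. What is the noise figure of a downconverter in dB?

NF (dB) = SNR_in(dB) − SNR_out(dB) when the source is at T₀
NF = 53.7 − 41.3 = 12.4 dB

12.4 dB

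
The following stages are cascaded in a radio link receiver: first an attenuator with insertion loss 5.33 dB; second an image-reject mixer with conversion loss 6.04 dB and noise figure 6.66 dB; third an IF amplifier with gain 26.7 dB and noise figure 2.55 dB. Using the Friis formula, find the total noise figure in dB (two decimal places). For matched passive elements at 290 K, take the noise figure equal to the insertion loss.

Convert to linear (a loss of L dB is a gain of −L dB): F_i = 10^(NF_i/10), G_i = 10^(G_i,dB/10)
  Stage 1: F_1 = 10^(5.33/10) = 3.412, G_1 = 10^(−5.33/10) = 0.2931
  Stage 2: F_2 = 10^(6.66/10) = 4.634, G_2 = 10^(−6.04/10) = 0.2489
  Stage 3: F_3 = 10^(2.55/10) = 1.799, G_3 = 10^(26.7/10) = 467.7
Friis cascade:
  F = 3.412 + (4.634 − 1)/0.2931 + (1.799 − 1)/0.07295 = 26.76
NF = 10 log₁₀(26.76) = 14.28 dB

14.28 dB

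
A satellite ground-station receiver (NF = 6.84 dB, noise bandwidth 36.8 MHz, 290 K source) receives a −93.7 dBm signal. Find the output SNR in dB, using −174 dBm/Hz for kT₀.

−2.2 dB

Noise floor: N = −174 + 10 log₁₀(B) + NF
10 log₁₀(3.68×10⁷) = 75.66 dB
N = −174 + 75.66 + 6.84 = −91.50 dBm
SNR = P_sig − N = −93.7 − (−91.50) = −2.20 dB → −2.2 dB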